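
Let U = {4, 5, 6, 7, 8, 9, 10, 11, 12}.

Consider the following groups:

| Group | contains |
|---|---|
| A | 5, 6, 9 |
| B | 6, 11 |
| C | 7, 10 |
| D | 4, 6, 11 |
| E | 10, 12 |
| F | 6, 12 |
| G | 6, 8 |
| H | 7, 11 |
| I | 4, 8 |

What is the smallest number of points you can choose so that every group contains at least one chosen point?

The 4 points {4, 6, 7, 10} hit every group.
The groups A, E, H, I are pairwise disjoint, so any hitting set needs a separate point for each — at least 4. Hence 4 is optimal.

4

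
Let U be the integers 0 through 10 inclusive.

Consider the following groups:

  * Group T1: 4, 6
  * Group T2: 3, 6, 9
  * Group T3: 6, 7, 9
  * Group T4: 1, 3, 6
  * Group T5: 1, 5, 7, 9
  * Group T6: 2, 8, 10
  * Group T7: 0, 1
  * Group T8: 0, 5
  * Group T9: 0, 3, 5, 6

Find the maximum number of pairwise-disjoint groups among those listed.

3

T1, T5, T6 are pairwise disjoint (T1={4,6}; T5={1,5,7,9}; T6={2,8,10}).
Every remaining group overlaps one of these, and no 4 of the listed groups are pairwise disjoint, so 3 is the maximum.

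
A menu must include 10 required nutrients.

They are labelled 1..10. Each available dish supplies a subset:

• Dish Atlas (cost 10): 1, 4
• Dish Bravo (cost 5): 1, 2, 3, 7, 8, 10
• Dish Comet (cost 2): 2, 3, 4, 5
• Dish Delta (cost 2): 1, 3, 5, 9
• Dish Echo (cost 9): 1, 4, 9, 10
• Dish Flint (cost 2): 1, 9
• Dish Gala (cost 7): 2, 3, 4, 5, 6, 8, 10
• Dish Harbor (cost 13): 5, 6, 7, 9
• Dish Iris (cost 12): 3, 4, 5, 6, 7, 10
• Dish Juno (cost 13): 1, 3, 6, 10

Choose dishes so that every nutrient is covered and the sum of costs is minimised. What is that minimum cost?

14

Bravo, Flint, Gala together cover every nutrient (Bravo ∪ Flint ∪ Gala = {1, 2, 3, 4, 5, 6, 7, 8, 9, 10}); total cost 5 + 2 + 7 = 14.
The greedy pick Comet, Delta, Bravo, Gala costs 16; no covering selection beats 14.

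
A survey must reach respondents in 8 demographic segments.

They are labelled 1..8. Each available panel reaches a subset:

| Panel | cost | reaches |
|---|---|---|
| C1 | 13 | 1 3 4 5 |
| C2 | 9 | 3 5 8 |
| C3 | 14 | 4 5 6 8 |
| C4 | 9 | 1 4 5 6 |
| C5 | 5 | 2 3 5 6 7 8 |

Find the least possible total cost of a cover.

14

C4, C5 together cover every segment (C4 ∪ C5 = {1, 2, 3, 4, 5, 6, 7, 8}); total cost 9 + 5 = 14.
No covering selection has total cost below 14.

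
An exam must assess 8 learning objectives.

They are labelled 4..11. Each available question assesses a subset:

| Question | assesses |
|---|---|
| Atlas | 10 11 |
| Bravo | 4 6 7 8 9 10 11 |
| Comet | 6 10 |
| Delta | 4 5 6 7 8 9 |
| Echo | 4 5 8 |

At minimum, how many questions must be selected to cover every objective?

2

Take {Atlas, Delta}. Their union is {4, 5, 6, 7, 8, 9, 10, 11}, which is all 8 objectives.
No single question has all 8 objectives (the largest, Bravo, has 7), so 2 is optimal.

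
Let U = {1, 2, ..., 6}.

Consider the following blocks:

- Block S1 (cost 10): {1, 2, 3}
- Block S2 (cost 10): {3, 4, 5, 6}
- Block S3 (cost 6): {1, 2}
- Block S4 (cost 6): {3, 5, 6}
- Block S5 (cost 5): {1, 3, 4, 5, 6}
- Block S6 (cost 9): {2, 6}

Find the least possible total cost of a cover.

S3, S5 together cover every point (S3 ∪ S5 = {1, 2, 3, 4, 5, 6}); total cost 6 + 5 = 11.
No covering selection has total cost below 11.

11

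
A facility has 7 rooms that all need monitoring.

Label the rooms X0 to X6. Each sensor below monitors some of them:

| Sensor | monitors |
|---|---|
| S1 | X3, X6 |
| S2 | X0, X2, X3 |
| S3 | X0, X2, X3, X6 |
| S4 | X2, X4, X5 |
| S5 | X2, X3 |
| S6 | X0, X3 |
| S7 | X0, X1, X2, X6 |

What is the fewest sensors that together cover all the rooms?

3

S4 and S6 and S7 together: S4 ∪ S6 ∪ S7 = {X0, X1, X2, X3, X4, X5, X6} — every room is covered.
Only S7 contains X1, so S7 is forced; the remaining 3 rooms need at least 2 more sensors (each remaining sensor adds at most 2) — so at least 3 sensors are needed, and 3 is optimal.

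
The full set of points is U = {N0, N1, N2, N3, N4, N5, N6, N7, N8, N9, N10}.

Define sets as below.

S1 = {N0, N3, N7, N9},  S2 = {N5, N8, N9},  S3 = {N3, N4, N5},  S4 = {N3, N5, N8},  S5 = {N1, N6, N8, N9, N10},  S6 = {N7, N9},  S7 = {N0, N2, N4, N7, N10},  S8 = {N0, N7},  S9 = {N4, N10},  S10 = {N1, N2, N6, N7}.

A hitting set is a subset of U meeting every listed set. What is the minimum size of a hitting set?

H = {N4, N7, N8} meets every set (each contains at least one member of H), and |H| = 3.
The sets S2, S8, S9 are pairwise disjoint, so any hitting set needs a separate point for each — at least 3. Hence 3 is optimal.

3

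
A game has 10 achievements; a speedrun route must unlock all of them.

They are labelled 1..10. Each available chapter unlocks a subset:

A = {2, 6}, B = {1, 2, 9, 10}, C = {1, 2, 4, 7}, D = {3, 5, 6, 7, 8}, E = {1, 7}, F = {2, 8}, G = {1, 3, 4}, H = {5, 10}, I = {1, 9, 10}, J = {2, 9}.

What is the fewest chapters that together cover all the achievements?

3

B and D and G together: B ∪ D ∪ G = {1, 2, 3, 4, 5, 6, 7, 8, 9, 10} — every achievement is covered.
No 2 of the 10 chapters cover everything (all 45 combinations miss at least one achievement), so 3 is optimal.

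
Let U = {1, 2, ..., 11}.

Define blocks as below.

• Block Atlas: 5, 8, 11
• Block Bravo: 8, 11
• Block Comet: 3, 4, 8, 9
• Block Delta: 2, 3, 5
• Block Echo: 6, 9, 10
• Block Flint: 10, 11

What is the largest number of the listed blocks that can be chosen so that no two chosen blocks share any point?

3

Bravo, Delta, Echo are pairwise disjoint (Bravo={8,11}; Delta={2,3,5}; Echo={6,9,10}).
Every remaining block overlaps one of these, and no 4 of the listed blocks are pairwise disjoint, so 3 is the maximum.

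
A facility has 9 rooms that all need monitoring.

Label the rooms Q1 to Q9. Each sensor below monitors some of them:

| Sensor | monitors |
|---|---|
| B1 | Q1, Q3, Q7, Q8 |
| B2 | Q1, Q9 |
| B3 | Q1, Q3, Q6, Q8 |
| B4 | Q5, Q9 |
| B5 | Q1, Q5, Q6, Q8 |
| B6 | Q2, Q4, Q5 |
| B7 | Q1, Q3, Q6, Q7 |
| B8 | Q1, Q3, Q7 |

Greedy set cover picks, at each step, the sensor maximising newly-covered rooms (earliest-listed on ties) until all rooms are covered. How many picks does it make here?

Greedy: pick B1 (covers 4 new) → pick B6 (covers 3 new) → pick B2 (covers 1 new) → pick B3 (covers 1 new). Total picks: 4.

4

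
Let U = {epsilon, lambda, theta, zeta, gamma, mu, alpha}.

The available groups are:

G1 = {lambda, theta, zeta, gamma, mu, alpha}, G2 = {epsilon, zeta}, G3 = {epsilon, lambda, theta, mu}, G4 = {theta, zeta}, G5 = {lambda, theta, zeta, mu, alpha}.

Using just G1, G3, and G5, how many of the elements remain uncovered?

0

Union of G1, G3, G5 = {epsilon, lambda, theta, zeta, gamma, mu, alpha} — that's every element, so 0 are uncovered.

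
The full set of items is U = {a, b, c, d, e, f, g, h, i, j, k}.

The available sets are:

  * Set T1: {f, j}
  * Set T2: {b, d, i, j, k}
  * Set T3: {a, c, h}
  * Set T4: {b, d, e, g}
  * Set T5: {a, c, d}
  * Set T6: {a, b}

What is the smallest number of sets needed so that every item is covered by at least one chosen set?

4

Take {T1, T2, T3, T4}. Their union is {a, b, c, d, e, f, g, h, i, j, k}, which is all 11 items.
Only T4 contains e, so T4 is forced; the remaining 7 items need at least 3 more sets (each remaining set adds at most 3) — so at least 4 sets are needed, and 4 is optimal.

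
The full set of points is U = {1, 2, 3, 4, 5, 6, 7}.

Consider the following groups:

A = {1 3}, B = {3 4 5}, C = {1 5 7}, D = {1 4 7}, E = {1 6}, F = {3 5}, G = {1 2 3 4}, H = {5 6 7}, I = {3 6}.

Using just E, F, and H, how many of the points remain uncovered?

Union of E, F, H = {1, 3, 5, 6, 7}.
Not covered: 2, 4 — 2 points.

2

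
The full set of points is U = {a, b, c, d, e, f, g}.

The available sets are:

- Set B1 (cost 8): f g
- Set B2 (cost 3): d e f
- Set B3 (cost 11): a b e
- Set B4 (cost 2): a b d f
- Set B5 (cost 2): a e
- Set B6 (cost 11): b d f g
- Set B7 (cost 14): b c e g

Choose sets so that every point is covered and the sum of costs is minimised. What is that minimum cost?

B4, B7 together cover every point (B4 ∪ B7 = {a, b, c, d, e, f, g}); total cost 2 + 14 = 16.
The greedy pick B4, B5, B7 costs 18; no covering selection beats 16.

16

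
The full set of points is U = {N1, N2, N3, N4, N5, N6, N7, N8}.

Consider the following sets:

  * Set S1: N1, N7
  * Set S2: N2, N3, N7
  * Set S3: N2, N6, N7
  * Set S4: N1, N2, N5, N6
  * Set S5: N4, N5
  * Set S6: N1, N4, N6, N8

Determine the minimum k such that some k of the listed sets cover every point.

3

S2, S4, and S6 cover everything between them: the union {N1, N2, N3, N4, N5, N6, N7, N8} is all of U.
Only S2 contains N3, so S2 is forced; the remaining 5 points need at least 2 more sets (each remaining set adds at most 4) — so at least 3 sets are needed, and 3 is optimal.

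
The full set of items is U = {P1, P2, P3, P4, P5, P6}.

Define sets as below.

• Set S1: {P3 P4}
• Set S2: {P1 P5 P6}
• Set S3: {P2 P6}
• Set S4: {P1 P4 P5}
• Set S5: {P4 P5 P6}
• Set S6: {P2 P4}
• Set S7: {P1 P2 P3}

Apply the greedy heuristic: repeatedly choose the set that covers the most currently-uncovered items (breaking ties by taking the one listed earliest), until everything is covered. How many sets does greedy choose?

Greedy: pick S2 (covers 3 new) → pick S1 (covers 2 new) → pick S3 (covers 1 new). Total picks: 3.
(The true minimum cover uses only 2 sets, so greedy is not optimal here.)

3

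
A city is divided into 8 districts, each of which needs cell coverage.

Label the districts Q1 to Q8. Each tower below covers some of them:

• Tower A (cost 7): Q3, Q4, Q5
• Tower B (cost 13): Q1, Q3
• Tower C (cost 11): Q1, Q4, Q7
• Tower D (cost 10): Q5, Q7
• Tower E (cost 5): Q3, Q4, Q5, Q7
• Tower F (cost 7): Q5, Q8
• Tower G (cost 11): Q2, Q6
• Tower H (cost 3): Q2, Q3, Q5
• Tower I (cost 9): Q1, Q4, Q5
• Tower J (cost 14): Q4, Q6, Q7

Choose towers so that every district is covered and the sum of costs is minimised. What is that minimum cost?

C, F, G, H together cover every district (C ∪ F ∪ G ∪ H = {Q1, Q2, Q3, Q4, Q5, Q6, Q7, Q8}); total cost 11 + 7 + 11 + 3 = 32.
The greedy pick H, E, F, I, G costs 35; no covering selection beats 32.

32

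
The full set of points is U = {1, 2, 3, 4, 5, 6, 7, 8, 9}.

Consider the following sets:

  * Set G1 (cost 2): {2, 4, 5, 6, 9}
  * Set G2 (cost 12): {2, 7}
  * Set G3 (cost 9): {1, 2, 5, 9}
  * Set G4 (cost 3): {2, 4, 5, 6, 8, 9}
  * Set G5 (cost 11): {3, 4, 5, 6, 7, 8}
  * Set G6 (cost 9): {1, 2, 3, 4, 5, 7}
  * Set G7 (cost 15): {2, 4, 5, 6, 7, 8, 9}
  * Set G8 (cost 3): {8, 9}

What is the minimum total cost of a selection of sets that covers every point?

12

G4, G6 together cover every point (G4 ∪ G6 = {1, 2, 3, 4, 5, 6, 7, 8, 9}); total cost 3 + 9 = 12.
The greedy pick G1, G4, G6 costs 14; no covering selection beats 12.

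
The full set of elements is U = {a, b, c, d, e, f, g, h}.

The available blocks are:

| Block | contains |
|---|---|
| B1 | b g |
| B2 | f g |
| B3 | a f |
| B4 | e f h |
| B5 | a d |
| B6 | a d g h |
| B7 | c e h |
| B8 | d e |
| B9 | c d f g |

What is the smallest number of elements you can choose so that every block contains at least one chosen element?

3

The 3 elements {a, e, g} hit every block.
The blocks B1, B4, B5 are pairwise disjoint, so any hitting set needs a separate element for each — at least 3. Hence 3 is optimal.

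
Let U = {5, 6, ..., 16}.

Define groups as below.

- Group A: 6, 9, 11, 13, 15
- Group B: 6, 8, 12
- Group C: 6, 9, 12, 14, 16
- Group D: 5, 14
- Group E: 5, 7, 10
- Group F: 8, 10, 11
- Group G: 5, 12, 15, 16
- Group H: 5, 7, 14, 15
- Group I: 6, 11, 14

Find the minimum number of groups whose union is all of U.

A, B, C, and E cover everything between them: the union {5, 6, 7, 8, 9, 10, 11, 12, 13, 14, 15, 16} is all of U.
Only A contains 13, so A is forced; the remaining 7 items need at least 3 more groups (each remaining group adds at most 3) — so at least 4 groups are needed, and 4 is optimal.

4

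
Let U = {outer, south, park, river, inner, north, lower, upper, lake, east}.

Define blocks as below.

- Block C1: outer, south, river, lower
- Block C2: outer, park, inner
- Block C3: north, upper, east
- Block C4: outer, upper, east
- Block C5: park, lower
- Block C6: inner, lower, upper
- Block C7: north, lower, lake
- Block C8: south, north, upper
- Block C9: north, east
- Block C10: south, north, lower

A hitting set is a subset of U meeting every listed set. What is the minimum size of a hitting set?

3

H = {outer, north, lower} meets every block (each contains at least one member of H), and |H| = 3.
No choice of 2 elements meets every block, so 3 is the minimum.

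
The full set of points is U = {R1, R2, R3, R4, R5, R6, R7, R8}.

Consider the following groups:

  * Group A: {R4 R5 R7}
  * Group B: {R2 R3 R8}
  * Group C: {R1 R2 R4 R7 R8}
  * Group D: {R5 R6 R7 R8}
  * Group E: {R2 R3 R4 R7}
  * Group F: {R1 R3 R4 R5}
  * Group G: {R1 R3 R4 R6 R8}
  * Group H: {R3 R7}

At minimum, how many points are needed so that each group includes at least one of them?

The 2 points {R3, R7} hit every group.
The groups A, B are pairwise disjoint, so any hitting set needs a separate point for each — at least 2. Hence 2 is optimal.

2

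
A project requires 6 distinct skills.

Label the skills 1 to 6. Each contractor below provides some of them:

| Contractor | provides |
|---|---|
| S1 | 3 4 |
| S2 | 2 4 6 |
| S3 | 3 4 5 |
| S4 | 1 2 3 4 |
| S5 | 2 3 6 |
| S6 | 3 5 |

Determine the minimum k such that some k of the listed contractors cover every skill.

3

Take {S2, S3, S4}. Their union is {1, 2, 3, 4, 5, 6}, which is all 6 skills.
Only S4 contains 1, so S4 is forced; the remaining 2 skills need at least 2 more contractors (each remaining contractor adds at most 1) — so at least 3 contractors are needed, and 3 is optimal.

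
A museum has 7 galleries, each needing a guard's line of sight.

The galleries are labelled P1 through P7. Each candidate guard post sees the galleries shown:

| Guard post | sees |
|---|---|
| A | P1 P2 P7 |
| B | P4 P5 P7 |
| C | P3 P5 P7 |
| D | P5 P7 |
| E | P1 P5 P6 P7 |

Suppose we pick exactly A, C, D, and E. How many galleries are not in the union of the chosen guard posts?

1

Union of A, C, D, E = {P1, P2, P3, P5, P6, P7}.
Not covered: P4 — 1 gallery.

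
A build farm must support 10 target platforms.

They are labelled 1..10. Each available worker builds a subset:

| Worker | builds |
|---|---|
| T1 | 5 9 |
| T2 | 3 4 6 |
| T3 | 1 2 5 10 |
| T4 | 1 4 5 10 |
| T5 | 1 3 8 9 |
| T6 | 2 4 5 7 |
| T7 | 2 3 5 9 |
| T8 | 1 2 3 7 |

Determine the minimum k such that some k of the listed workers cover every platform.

4

T2 and T4 and T5 and T6 together: T2 ∪ T4 ∪ T5 ∪ T6 = {1, 2, 3, 4, 5, 6, 7, 8, 9, 10} — every platform is covered.
No 3 of the 8 workers cover everything (all 56 combinations miss at least one platform), so 4 is optimal.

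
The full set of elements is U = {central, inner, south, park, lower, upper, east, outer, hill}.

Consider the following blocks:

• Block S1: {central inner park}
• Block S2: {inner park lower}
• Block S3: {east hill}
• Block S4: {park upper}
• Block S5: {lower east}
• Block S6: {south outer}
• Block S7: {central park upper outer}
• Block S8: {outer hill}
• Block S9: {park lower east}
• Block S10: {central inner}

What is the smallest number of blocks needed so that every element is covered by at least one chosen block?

Take {S2, S3, S6, S7}. Their union is {central, inner, south, park, lower, upper, east, outer, hill}, which is all 9 elements.
Only S6 contains south, so S6 is forced; the remaining 7 elements need at least 3 more blocks (each remaining block adds at most 3) — so at least 4 blocks are needed, and 4 is optimal.

4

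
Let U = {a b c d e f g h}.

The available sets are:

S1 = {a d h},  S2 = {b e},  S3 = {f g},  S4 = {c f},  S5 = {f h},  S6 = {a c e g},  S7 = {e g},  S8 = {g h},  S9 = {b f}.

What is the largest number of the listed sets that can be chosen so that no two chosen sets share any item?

3

S1, S2, S4 are pairwise disjoint (S1={a,d,h}; S2={b,e}; S4={c,f}).
Every remaining set overlaps one of these, and no 4 of the listed sets are pairwise disjoint, so 3 is the maximum.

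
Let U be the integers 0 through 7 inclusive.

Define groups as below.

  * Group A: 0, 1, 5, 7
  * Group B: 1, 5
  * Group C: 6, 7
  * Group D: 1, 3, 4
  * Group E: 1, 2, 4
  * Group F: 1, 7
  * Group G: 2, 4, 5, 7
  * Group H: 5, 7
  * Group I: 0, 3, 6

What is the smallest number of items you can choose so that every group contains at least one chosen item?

3

T = {0, 1, 7} meets every group (each contains at least one member of T), and |T| = 3.
The groups E, H, I are pairwise disjoint, so any hitting set needs a separate item for each — at least 3. Hence 3 is optimal.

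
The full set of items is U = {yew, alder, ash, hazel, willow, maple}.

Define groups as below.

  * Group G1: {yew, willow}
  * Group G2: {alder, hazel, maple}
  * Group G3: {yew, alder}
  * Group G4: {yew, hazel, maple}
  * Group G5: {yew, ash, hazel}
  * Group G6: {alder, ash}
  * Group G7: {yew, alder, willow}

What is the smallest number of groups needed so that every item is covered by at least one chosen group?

Take {G4, G5, G7}. Their union is {yew, alder, ash, hazel, willow, maple}, which is all 6 items.
No 2 of the 7 groups cover everything (all 21 combinations miss at least one item), so 3 is optimal.

3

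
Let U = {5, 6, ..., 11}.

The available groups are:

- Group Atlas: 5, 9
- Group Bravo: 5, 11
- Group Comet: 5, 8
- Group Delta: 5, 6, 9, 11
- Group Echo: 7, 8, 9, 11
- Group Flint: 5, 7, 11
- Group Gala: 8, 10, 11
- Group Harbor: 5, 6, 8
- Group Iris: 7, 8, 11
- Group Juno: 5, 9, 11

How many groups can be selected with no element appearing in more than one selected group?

2

Atlas, Gala are pairwise disjoint (Atlas={5,9}; Gala={8,10,11}).
Every remaining group overlaps one of these, and no 3 of the listed groups are pairwise disjoint, so 2 is the maximum.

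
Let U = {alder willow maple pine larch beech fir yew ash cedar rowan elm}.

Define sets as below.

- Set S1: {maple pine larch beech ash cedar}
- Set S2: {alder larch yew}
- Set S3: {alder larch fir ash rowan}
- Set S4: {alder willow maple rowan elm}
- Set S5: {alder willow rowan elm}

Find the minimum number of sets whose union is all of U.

4

S1 and S2 and S3 and S5 together: S1 ∪ S2 ∪ S3 ∪ S5 = {alder, willow, maple, pine, larch, beech, fir, yew, ash, cedar, rowan, elm} — every point is covered.
No 3 of the 5 sets cover everything (all 10 combinations miss at least one point), so 4 is optimal.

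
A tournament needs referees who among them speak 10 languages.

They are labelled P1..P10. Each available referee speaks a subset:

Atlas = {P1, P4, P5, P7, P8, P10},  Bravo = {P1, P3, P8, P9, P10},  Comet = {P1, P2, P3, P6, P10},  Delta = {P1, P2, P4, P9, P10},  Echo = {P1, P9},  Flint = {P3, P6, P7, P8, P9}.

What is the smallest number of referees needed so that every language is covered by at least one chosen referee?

3

Atlas and Bravo and Comet together: Atlas ∪ Bravo ∪ Comet = {P1, P2, P3, P4, P5, P6, P7, P8, P9, P10} — every language is covered.
Only Atlas contains P5, so Atlas is forced; the remaining 4 languages need at least 2 more referees (each remaining referee adds at most 3) — so at least 3 referees are needed, and 3 is optimal.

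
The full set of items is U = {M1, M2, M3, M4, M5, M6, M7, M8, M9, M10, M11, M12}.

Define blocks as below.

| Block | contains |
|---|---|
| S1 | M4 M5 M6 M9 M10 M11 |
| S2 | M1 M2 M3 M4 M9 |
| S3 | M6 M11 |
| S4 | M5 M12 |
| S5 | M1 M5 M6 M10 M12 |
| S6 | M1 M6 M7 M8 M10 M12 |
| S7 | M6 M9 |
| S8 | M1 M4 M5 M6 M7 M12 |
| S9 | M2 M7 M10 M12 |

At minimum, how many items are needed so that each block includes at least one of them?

3

Take H = {M2, M6, M12}. Each listed block contains at least one of these, so H is a hitting set of size 3.
The blocks S2, S3, S4 are pairwise disjoint, so any hitting set needs a separate item for each — at least 3. Hence 3 is optimal.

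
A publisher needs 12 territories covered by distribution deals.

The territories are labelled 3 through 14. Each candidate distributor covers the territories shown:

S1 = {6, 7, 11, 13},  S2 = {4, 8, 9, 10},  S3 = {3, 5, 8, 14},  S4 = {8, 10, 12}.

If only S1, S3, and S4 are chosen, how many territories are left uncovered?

2

Union of S1, S3, S4 = {3, 5, 6, 7, 8, 10, 11, 12, 13, 14}.
Not covered: 4, 9 — 2 territories.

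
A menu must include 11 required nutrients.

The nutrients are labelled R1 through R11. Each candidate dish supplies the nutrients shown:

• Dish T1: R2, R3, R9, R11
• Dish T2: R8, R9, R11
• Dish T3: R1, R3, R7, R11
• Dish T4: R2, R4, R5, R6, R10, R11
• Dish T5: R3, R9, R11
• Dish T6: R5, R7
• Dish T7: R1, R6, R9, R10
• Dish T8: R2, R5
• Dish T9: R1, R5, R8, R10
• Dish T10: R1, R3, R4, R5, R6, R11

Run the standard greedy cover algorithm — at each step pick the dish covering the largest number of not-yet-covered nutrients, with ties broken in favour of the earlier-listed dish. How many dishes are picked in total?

Greedy: pick T4 (covers 6 new) → pick T3 (covers 3 new) → pick T2 (covers 2 new). Total picks: 3.

3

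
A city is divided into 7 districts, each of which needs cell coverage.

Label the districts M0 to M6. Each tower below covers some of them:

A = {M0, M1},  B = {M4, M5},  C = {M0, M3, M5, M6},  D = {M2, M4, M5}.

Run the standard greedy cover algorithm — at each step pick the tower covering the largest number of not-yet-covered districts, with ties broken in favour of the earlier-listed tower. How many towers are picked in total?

Greedy: pick C (covers 4 new) → pick D (covers 2 new) → pick A (covers 1 new). Total picks: 3.

3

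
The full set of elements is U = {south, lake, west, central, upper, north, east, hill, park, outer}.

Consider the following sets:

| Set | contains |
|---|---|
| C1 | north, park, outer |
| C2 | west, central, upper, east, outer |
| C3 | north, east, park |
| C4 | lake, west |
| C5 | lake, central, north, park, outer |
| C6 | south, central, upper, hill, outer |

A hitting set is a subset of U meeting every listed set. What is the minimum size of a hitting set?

The 3 elements {lake, east, outer} hit every set.
The sets C3, C4, C6 are pairwise disjoint, so any hitting set needs a separate element for each — at least 3. Hence 3 is optimal.

3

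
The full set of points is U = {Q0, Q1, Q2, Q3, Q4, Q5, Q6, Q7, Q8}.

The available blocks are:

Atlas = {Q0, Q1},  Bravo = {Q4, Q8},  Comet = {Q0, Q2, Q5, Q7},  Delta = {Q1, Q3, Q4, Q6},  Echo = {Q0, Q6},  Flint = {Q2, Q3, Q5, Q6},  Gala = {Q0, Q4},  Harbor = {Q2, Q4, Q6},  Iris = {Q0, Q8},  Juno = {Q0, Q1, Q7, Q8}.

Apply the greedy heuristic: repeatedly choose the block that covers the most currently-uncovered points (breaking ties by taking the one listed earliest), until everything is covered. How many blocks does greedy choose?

3

Greedy: pick Comet (covers 4 new) → pick Delta (covers 4 new) → pick Bravo (covers 1 new). Total picks: 3.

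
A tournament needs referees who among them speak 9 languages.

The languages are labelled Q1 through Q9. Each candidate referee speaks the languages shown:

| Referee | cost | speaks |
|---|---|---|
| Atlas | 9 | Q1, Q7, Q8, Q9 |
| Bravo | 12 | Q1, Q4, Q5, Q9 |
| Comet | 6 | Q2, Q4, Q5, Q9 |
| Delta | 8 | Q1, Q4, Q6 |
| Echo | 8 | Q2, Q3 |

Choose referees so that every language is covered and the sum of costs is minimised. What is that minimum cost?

Atlas, Comet, Delta, Echo together cover every language (Atlas ∪ Comet ∪ Delta ∪ Echo = {Q1, Q2, Q3, Q4, Q5, Q6, Q7, Q8, Q9}); total cost 9 + 6 + 8 + 8 = 31.
No covering selection has total cost below 31.

31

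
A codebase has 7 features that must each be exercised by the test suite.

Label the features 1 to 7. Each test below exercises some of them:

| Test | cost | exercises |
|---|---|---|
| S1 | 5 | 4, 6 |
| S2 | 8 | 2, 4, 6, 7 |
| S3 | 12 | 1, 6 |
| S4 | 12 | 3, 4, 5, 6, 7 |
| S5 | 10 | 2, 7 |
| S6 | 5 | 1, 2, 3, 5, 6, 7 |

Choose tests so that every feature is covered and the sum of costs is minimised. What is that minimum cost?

S1, S6 together cover every feature (S1 ∪ S6 = {1, 2, 3, 4, 5, 6, 7}); total cost 5 + 5 = 10.
No covering selection has total cost below 10.

10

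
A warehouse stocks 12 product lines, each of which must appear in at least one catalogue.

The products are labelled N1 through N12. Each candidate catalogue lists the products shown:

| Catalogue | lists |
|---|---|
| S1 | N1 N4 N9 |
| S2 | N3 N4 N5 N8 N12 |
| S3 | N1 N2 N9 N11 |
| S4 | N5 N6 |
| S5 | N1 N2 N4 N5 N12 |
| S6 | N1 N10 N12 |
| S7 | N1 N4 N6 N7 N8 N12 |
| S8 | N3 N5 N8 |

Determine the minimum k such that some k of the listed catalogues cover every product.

4

Take {S2, S3, S6, S7}. Their union is {N1, N2, N3, N4, N5, N6, N7, N8, N9, N10, N11, N12}, which is all 12 products.
Only S6 contains N10, so S6 is forced; the remaining 9 products need at least 3 more catalogues (each remaining catalogue adds at most 4) — so at least 4 catalogues are needed, and 4 is optimal.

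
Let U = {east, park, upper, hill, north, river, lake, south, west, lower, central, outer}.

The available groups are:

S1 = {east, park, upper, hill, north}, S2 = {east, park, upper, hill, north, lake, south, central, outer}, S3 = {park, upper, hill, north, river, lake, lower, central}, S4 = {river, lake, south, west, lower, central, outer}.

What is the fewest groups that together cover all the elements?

Take {S2, S4}. Their union is {east, park, upper, hill, north, river, lake, south, west, lower, central, outer}, which is all 12 elements.
No single group has all 12 elements (the largest, S2, has 9), so 2 is optimal.

2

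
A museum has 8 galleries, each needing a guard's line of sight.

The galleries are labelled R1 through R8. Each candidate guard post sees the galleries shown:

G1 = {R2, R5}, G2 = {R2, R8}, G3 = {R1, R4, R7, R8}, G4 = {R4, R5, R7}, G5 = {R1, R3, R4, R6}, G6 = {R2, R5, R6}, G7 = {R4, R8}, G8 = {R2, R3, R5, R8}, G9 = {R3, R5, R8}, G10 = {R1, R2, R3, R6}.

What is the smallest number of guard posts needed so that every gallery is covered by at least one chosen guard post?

Take {G2, G4, G10}. Their union is {R1, R2, R3, R4, R5, R6, R7, R8}, which is all 8 galleries.
No 2 of the 10 guard posts cover everything (all 45 combinations miss at least one gallery), so 3 is optimal.

3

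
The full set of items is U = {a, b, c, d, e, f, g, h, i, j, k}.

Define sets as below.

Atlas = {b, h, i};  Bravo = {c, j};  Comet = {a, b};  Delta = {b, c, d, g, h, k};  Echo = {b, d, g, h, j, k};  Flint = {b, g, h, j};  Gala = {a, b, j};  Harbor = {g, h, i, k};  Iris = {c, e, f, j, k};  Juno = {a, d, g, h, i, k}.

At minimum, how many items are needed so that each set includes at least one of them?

T = {a, c, h} meets every set (each contains at least one member of T), and |T| = 3.
The sets Bravo, Comet, Harbor are pairwise disjoint, so any hitting set needs a separate item for each — at least 3. Hence 3 is optimal.

3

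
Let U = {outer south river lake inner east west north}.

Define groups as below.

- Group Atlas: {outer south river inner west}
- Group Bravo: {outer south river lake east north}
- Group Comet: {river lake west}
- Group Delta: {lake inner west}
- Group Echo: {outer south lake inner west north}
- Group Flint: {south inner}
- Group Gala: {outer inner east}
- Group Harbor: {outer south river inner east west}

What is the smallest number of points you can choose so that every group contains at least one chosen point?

Take H = {river, inner}. Each listed group contains at least one of these, so H is a hitting set of size 2.
The groups Comet, Gala are pairwise disjoint, so any hitting set needs a separate point for each — at least 2. Hence 2 is optimal.

2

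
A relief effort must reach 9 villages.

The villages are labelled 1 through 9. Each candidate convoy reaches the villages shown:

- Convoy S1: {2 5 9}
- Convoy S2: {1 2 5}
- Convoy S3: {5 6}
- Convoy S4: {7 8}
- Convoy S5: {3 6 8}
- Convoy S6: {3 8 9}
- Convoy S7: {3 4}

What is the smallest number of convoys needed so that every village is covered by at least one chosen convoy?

5

S2 and S3 and S4 and S6 and S7 together: S2 ∪ S3 ∪ S4 ∪ S6 ∪ S7 = {1, 2, 3, 4, 5, 6, 7, 8, 9} — every village is covered.
No 4 of the 7 convoys cover everything (all 35 combinations miss at least one village), so 5 is optimal.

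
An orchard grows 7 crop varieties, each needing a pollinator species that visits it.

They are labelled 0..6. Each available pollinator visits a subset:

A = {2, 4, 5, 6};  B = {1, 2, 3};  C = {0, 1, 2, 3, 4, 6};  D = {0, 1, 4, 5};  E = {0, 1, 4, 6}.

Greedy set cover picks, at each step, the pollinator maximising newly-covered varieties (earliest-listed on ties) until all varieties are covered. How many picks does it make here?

Greedy: pick C (covers 6 new) → pick A (covers 1 new). Total picks: 2.

2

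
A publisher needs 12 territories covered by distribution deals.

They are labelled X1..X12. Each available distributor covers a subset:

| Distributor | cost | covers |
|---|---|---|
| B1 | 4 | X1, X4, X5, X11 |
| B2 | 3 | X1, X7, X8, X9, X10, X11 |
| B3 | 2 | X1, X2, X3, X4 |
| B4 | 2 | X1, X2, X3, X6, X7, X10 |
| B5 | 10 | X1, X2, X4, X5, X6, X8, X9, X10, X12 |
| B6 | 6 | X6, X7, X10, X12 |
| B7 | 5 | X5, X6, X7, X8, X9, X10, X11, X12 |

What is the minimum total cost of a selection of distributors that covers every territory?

7

B3, B7 together cover every territory (B3 ∪ B7 = {X1, X2, X3, X4, X5, X6, X7, X8, X9, X10, X11, X12}); total cost 2 + 5 = 7.
The greedy pick B4, B2, B1, B7 costs 14; no covering selection beats 7.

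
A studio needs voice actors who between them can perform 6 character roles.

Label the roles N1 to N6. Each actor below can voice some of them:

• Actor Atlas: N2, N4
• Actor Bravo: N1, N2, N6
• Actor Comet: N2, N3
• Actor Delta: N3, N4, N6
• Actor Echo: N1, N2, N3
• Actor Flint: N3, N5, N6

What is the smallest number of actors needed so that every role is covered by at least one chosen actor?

3

Delta and Echo and Flint together: Delta ∪ Echo ∪ Flint = {N1, N2, N3, N4, N5, N6} — every role is covered.
Only Flint contains N5, so Flint is forced; the remaining 3 roles need at least 2 more actors (each remaining actor adds at most 2) — so at least 3 actors are needed, and 3 is optimal.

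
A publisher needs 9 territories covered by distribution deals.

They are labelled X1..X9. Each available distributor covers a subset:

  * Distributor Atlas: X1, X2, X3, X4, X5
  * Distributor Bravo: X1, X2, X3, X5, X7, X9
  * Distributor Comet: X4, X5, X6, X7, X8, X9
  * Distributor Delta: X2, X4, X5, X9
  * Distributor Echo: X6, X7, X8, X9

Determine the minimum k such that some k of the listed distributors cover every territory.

Take {Atlas, Comet}. Their union is {X1, X2, X3, X4, X5, X6, X7, X8, X9}, which is all 9 territories.
No single distributor has all 9 territories (the largest, Bravo, has 6), so 2 is optimal.

2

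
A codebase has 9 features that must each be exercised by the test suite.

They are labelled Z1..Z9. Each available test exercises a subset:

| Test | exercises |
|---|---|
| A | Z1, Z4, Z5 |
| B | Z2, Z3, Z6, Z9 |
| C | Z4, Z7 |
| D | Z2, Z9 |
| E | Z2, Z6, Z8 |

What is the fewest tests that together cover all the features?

A and B and C and E together: A ∪ B ∪ C ∪ E = {Z1, Z2, Z3, Z4, Z5, Z6, Z7, Z8, Z9} — every feature is covered.
No 3 of the 5 tests cover everything (all 10 combinations miss at least one feature), so 4 is optimal.

4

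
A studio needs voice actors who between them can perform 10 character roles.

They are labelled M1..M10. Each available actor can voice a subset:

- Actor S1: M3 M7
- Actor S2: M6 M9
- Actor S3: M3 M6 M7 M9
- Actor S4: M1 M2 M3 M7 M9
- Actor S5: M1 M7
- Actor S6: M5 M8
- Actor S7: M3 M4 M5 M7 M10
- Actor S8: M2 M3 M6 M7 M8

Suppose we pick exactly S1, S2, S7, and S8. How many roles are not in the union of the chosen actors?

Union of S1, S2, S7, S8 = {M2, M3, M4, M5, M6, M7, M8, M9, M10}.
Not covered: M1 — 1 role.

1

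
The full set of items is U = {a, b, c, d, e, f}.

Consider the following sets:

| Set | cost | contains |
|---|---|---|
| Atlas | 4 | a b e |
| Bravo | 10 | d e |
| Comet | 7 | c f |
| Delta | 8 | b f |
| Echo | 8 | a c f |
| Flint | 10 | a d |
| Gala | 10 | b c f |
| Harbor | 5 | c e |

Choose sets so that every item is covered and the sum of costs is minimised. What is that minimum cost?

Atlas, Comet, Flint together cover every item (Atlas ∪ Comet ∪ Flint = {a, b, c, d, e, f}); total cost 4 + 7 + 10 = 21.
No covering selection has total cost below 21.

21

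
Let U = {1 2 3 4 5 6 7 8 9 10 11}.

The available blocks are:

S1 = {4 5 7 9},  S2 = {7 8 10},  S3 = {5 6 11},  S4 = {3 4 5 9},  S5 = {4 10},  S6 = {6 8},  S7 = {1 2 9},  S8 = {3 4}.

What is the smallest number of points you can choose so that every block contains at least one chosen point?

The 4 points {4, 6, 8, 9} hit every block.
The blocks S2, S3, S7, S8 are pairwise disjoint, so any hitting set needs a separate point for each — at least 4. Hence 4 is optimal.

4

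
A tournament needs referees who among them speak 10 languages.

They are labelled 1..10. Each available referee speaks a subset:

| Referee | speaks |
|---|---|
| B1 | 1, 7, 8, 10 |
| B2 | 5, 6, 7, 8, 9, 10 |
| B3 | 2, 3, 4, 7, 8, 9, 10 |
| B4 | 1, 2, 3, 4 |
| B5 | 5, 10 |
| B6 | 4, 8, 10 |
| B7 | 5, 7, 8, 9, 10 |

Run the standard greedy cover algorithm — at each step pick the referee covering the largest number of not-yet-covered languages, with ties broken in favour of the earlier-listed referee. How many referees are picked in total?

Greedy: pick B3 (covers 7 new) → pick B2 (covers 2 new) → pick B1 (covers 1 new). Total picks: 3.
(The true minimum cover uses only 2 referees, so greedy is not optimal here.)

3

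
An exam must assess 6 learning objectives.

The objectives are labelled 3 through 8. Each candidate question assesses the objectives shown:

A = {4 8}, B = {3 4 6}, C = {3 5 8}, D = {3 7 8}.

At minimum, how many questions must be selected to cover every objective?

B and C and D together: B ∪ C ∪ D = {3, 4, 5, 6, 7, 8} — every objective is covered.
Only C contains 5, so C is forced; the remaining 3 objectives need at least 2 more questions (each remaining question adds at most 2) — so at least 3 questions are needed, and 3 is optimal.

3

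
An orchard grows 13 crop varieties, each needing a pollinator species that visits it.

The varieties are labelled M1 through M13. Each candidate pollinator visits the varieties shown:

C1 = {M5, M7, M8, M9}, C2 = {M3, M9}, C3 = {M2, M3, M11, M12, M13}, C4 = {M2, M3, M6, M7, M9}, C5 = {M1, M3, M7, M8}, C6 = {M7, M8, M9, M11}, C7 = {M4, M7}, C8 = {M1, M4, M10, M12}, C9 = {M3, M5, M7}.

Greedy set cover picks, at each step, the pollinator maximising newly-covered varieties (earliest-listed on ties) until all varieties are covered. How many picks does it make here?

4

Greedy: pick C3 (covers 5 new) → pick C1 (covers 4 new) → pick C8 (covers 3 new) → pick C4 (covers 1 new). Total picks: 4.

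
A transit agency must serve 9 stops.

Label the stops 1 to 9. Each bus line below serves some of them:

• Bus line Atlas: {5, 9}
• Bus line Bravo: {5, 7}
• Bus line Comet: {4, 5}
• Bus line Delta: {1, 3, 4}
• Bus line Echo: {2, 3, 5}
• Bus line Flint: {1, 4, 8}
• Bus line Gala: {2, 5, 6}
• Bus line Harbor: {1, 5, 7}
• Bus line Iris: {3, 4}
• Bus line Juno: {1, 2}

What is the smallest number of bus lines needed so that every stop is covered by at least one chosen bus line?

5

Atlas and Delta and Flint and Gala and Harbor together: Atlas ∪ Delta ∪ Flint ∪ Gala ∪ Harbor = {1, 2, 3, 4, 5, 6, 7, 8, 9} — every stop is covered.
No 4 of the 10 bus lines cover everything (all 210 combinations miss at least one stop), so 5 is optimal.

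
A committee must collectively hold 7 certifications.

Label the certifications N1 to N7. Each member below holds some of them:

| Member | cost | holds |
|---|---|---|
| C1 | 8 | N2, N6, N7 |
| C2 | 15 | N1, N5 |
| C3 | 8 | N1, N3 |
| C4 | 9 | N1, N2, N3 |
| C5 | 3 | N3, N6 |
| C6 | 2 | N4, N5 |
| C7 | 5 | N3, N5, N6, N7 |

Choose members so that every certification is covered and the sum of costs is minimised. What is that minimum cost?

16

C4, C6, C7 together cover every certification (C4 ∪ C6 ∪ C7 = {N1, N2, N3, N4, N5, N6, N7}); total cost 9 + 2 + 5 = 16.
The greedy pick C6, C5, C1, C3 costs 21; no covering selection beats 16.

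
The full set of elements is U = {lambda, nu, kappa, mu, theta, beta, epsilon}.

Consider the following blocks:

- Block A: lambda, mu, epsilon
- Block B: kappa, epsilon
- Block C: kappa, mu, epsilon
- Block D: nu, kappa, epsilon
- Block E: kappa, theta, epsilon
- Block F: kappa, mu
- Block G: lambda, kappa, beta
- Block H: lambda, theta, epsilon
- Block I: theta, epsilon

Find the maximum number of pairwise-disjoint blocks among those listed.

F, H are pairwise disjoint (F={kappa,mu}; H={lambda,theta,epsilon}).
Every remaining block overlaps one of these, and no 3 of the listed blocks are pairwise disjoint, so 2 is the maximum.

2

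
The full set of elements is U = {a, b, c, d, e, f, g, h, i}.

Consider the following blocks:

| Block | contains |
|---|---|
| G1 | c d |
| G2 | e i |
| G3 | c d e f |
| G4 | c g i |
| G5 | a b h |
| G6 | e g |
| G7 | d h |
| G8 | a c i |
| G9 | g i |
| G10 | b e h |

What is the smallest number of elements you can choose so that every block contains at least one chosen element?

Take T = {c, g, h, i}. Each listed block contains at least one of these, so T is a hitting set of size 4.
No choice of 3 elements meets every block, so 4 is the minimum.

4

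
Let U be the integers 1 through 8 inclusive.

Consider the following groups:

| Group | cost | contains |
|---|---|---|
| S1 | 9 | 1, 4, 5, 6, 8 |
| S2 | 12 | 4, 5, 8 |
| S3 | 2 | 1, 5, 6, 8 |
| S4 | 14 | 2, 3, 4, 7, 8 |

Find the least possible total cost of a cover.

S3, S4 together cover every point (S3 ∪ S4 = {1, 2, 3, 4, 5, 6, 7, 8}); total cost 2 + 14 = 16.
No covering selection has total cost below 16.

16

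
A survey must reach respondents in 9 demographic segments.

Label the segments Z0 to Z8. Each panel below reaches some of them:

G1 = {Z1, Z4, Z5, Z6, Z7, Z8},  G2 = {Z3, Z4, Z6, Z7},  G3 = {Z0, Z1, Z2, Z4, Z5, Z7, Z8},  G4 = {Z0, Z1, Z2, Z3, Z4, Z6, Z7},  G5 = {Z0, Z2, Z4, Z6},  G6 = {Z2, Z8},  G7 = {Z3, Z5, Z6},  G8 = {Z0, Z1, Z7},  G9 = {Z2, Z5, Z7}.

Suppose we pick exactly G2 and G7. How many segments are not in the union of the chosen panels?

Union of G2, G7 = {Z3, Z4, Z5, Z6, Z7}.
Not covered: Z0, Z1, Z2, Z8 — 4 segments.

4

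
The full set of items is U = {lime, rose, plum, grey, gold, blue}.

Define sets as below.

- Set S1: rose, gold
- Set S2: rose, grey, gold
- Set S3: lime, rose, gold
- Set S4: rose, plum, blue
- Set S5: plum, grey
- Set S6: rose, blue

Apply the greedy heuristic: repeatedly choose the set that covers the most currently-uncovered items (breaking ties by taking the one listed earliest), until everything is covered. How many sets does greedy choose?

3

Greedy: pick S2 (covers 3 new) → pick S4 (covers 2 new) → pick S3 (covers 1 new). Total picks: 3.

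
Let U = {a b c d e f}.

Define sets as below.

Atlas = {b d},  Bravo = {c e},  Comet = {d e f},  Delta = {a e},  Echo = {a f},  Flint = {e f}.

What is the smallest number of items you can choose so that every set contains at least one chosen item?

3

Take H = {d, e, f}. Each listed set contains at least one of these, so H is a hitting set of size 3.
The sets Atlas, Bravo, Echo are pairwise disjoint, so any hitting set needs a separate item for each — at least 3. Hence 3 is optimal.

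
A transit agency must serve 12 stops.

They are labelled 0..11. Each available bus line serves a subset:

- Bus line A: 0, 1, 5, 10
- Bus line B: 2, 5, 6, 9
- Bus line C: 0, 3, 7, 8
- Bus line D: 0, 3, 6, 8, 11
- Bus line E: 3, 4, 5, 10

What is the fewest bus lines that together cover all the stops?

Take {A, B, C, D, E}. Their union is {0, 1, 2, 3, 4, 5, 6, 7, 8, 9, 10, 11}, which is all 12 stops.
No 4 of the 5 bus lines cover everything (all 5 combinations miss at least one stop), so 5 is optimal.

5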